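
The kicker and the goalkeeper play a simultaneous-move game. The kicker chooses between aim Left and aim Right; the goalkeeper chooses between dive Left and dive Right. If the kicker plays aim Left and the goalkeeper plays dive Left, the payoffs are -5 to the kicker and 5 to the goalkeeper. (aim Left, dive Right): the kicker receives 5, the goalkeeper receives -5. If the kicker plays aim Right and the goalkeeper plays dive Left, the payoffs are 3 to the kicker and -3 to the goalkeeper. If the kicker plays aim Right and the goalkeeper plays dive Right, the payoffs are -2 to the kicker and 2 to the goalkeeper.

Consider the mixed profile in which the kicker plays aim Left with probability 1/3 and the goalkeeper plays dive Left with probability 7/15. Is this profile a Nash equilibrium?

Check the goalkeeper's indifference given the kicker's mix p = 1/3:
  payoff from dive Left = -1/3; payoff from dive Right = -1/3 — equal.
Check the kicker's indifference given the goalkeeper's mix q = 7/15:
  payoff from aim Left = 1/3; payoff from aim Right = 1/3 — equal.
Both players are indifferent, so neither can profitably deviate.

Yes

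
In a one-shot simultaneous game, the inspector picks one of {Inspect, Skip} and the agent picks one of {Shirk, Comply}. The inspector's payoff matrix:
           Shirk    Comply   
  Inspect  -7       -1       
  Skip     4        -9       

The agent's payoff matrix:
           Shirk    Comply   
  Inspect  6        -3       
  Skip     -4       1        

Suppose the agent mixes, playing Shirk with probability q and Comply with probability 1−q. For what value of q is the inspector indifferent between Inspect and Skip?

q = 8/19

Set the inspector's expected payoff from Inspect equal to that from Skip:
  the inspector's payoff from Inspect: q·(-7) + (1−q)·(-1) = -6q - 1
  the inspector's payoff from Skip: q·4 + (1−q)·(-9) = 13q - 9
  -6q - 1 = 13q - 9  ⇒  -19q = -8  ⇒  q = 8/19.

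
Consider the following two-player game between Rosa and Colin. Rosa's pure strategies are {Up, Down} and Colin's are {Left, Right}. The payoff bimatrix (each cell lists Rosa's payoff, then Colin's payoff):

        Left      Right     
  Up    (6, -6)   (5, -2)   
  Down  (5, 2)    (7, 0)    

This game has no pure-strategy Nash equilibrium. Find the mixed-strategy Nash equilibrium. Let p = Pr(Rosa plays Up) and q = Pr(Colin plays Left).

p = 1/3, q = 2/3

In a mixed equilibrium Colin is indifferent between Left and Right; this condition fixes p.
  Colin's expected payoff from Left: p·(-6) + (1−p)·2 = -8p + 2
  Colin's expected payoff from Right: p·(-2) + (1−p)·0 = -2p
  -8p + 2 = -2p  ⇒  -6p = -2  ⇒  p = 1/3.
Set Rosa's expected payoff from Up equal to that from Down:
  Rosa's payoff from Up: q·6 + (1−q)·5 = q + 5
  Rosa's payoff from Down: q·5 + (1−q)·7 = -2q + 7
  q + 5 = -2q + 7  ⇒  3q = 2  ⇒  q = 2/3.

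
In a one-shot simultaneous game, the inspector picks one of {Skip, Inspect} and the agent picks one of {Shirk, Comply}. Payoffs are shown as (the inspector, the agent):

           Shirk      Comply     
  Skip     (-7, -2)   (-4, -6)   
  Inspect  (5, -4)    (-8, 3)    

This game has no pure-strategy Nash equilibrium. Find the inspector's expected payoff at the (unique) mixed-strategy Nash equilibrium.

-19/4

In a mixed equilibrium the inspector is indifferent between Skip and Inspect; this condition fixes q.
  the inspector's payoff to Skip: q·(-7) + (1−q)·(-4) = -3q - 4
  the inspector's payoff to Inspect: q·5 + (1−q)·(-8) = 13q - 8
  -3q - 4 = 13q - 8  ⇒  -16q = -4  ⇒  q = 1/4.
At equilibrium the inspector is indifferent across rows, so the inspector's payoff equals the payoff from Skip: (1/4)·(-7) + (3/4)·(-4) = -19/4.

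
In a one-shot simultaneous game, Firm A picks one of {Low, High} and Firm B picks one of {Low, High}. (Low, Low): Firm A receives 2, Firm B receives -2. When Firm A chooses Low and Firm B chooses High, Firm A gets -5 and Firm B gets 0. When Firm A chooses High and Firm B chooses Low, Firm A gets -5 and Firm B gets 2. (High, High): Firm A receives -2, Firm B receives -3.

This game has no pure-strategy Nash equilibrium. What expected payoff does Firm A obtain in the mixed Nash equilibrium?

-29/10

Firm A's indifference between Low and High determines Firm B's mixing probability q:
  Firm A's payoff from Low: q·2 + (1−q)·(-5) = 7q - 5
  Firm A's payoff from High: q·(-5) + (1−q)·(-2) = -3q - 2
  7q - 5 = -3q - 2  ⇒  10q = 3  ⇒  q = 3/10.
At equilibrium Firm A is indifferent across rows, so Firm A's payoff equals the payoff from Low: (3/10)·2 + (7/10)·(-5) = -29/10.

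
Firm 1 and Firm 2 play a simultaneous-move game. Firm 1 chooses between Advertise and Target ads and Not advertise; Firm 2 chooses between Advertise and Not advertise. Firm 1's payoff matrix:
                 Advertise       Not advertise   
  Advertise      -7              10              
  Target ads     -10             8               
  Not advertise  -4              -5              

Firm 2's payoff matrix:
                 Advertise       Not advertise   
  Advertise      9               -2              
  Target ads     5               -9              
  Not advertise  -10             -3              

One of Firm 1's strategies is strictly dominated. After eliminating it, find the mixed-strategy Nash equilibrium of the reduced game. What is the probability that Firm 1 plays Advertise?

p = 7/18

Firm 1's strategy Target ads is strictly dominated by Advertise: -7 > -10 and 10 > 8. Eliminate Target ads.
For Firm 2 to be willing to mix, Firm 2 must be indifferent between Advertise and Not advertise, which pins down Firm 1's mix.
  Firm 2's payoff from Advertise: p·9 + (1−p)·(-10) = 19p - 10
  Firm 2's payoff from Not advertise: p·(-2) + (1−p)·(-3) = p - 3
  19p - 10 = p - 3  ⇒  18p = 7  ⇒  p = 7/18.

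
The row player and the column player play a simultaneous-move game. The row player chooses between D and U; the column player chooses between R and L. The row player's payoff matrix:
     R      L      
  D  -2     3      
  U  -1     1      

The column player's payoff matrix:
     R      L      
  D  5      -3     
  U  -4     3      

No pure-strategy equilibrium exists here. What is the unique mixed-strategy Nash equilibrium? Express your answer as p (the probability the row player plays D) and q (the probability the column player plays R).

p = 7/15, q = 2/3

Set the column player's expected payoff from R equal to that from L:
  the column player's payoff to R: p·5 + (1−p)·(-4) = 9p - 4
  the column player's payoff to L: p·(-3) + (1−p)·3 = -6p + 3
  9p - 4 = -6p + 3  ⇒  15p = 7  ⇒  p = 7/15.
Set the row player's expected payoff from D equal to that from U:
  the row player's expected payoff from D: q·(-2) + (1−q)·3 = -5q + 3
  the row player's expected payoff from U: q·(-1) + (1−q)·1 = -2q + 1
  -5q + 3 = -2q + 1  ⇒  -3q = -2  ⇒  q = 2/3.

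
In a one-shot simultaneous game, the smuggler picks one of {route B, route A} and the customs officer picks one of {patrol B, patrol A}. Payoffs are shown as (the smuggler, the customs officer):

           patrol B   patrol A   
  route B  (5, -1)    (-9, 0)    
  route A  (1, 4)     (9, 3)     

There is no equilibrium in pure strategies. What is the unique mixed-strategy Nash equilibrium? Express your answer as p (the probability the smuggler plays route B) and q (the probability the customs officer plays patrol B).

p = 1/2, q = 9/11

In a mixed equilibrium the customs officer is indifferent between patrol B and patrol A; this condition fixes p.
  the customs officer's payoff to patrol B: p·(-1) + (1−p)·4 = -5p + 4
  the customs officer's payoff to patrol A: p·0 + (1−p)·3 = -3p + 3
  -5p + 4 = -3p + 3  ⇒  -2p = -1  ⇒  p = 1/2.
The smuggler's indifference between route B and route A determines the customs officer's mixing probability q:
  the smuggler's payoff from route B: q·5 + (1−q)·(-9) = 14q - 9
  the smuggler's payoff from route A: q·1 + (1−q)·9 = -8q + 9
  14q - 9 = -8q + 9  ⇒  22q = 18  ⇒  q = 9/11.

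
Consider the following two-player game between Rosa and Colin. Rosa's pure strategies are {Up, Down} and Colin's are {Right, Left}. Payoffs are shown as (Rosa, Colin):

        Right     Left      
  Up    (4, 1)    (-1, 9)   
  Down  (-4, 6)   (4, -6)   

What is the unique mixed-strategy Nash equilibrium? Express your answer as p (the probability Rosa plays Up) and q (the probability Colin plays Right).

For Colin to be willing to mix, Colin must be indifferent between Right and Left, which pins down Rosa's mix.
  Colin's payoff to Right: p·1 + (1−p)·6 = -5p + 6
  Colin's payoff to Left: p·9 + (1−p)·(-6) = 15p - 6
  -5p + 6 = 15p - 6  ⇒  -20p = -12  ⇒  p = 3/5.
Rosa's indifference between Up and Down determines Colin's mixing probability q:
  Rosa's expected payoff from Up: q·4 + (1−q)·(-1) = 5q - 1
  Rosa's expected payoff from Down: q·(-4) + (1−q)·4 = -8q + 4
  5q - 1 = -8q + 4  ⇒  13q = 5  ⇒  q = 5/13.

p = 3/5, q = 5/13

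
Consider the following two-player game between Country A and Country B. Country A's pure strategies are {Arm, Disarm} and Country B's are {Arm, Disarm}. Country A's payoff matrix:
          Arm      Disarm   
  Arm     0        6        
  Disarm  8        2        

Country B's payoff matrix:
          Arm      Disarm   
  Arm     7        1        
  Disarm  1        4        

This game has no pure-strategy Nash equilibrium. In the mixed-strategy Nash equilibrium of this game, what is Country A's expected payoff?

Set Country A's expected payoff from Arm equal to that from Disarm:
  Country A's payoff to Arm: q·0 + (1−q)·6 = -6q + 6
  Country A's payoff to Disarm: q·8 + (1−q)·2 = 6q + 2
  -6q + 6 = 6q + 2  ⇒  -12q = -4  ⇒  q = 1/3.
At equilibrium Country A is indifferent across rows, so Country A's payoff equals the payoff from Arm: (1/3)·0 + (2/3)·6 = 4.

4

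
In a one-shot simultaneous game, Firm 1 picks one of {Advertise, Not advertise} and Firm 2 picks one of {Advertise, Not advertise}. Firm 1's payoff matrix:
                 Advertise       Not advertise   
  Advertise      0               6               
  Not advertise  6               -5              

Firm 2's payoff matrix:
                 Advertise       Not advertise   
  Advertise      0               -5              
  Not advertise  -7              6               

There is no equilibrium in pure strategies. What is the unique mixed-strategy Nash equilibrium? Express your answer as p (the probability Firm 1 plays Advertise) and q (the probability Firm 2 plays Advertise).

Firm 1's mix must leave Firm 2 indifferent between Advertise and Not advertise.
  Firm 2's expected payoff from Advertise: p·0 + (1−p)·(-7) = 7p - 7
  Firm 2's expected payoff from Not advertise: p·(-5) + (1−p)·6 = -11p + 6
  7p - 7 = -11p + 6  ⇒  18p = 13  ⇒  p = 13/18.
Set Firm 1's expected payoff from Advertise equal to that from Not advertise:
  Firm 1's payoff to Advertise: q·0 + (1−q)·6 = -6q + 6
  Firm 1's payoff to Not advertise: q·6 + (1−q)·(-5) = 11q - 5
  -6q + 6 = 11q - 5  ⇒  -17q = -11  ⇒  q = 11/17.

p = 13/18, q = 11/17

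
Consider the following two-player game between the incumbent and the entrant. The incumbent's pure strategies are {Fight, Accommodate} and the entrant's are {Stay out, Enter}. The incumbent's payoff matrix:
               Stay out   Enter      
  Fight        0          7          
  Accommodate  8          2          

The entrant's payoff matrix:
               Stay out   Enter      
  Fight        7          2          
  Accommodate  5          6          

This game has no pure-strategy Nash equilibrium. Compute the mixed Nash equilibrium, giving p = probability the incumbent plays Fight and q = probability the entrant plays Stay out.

p = 1/6, q = 5/13

Set the entrant's expected payoff from Stay out equal to that from Enter:
  the entrant's payoff to Stay out: p·7 + (1−p)·5 = 2p + 5
  the entrant's payoff to Enter: p·2 + (1−p)·6 = -4p + 6
  2p + 5 = -4p + 6  ⇒  6p = 1  ⇒  p = 1/6.
In a mixed equilibrium the incumbent is indifferent between Fight and Accommodate; this condition fixes q.
  the incumbent's payoff from Fight: q·0 + (1−q)·7 = -7q + 7
  the incumbent's payoff from Accommodate: q·8 + (1−q)·2 = 6q + 2
  -7q + 7 = 6q + 2  ⇒  -13q = -5  ⇒  q = 5/13.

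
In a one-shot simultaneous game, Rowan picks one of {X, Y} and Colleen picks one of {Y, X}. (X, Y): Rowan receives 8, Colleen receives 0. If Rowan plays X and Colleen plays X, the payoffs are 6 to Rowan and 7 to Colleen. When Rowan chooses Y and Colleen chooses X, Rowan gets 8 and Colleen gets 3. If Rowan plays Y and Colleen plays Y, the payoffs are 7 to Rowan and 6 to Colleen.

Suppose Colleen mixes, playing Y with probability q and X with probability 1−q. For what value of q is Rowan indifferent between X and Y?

Colleen's mix must leave Rowan indifferent between X and Y.
  Rowan's expected payoff from X: q·8 + (1−q)·6 = 2q + 6
  Rowan's expected payoff from Y: q·7 + (1−q)·8 = -q + 8
  2q + 6 = -q + 8  ⇒  3q = 2  ⇒  q = 2/3.

q = 2/3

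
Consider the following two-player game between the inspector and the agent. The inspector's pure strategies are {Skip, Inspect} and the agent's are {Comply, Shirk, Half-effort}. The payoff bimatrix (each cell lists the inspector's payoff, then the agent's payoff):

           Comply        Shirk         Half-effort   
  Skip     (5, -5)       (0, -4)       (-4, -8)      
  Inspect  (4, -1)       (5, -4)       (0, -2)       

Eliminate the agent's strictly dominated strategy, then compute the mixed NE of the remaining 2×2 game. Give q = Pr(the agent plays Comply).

The agent's strategy Half-effort is strictly dominated by Comply: -5 > -8 and -1 > -2. Eliminate Half-effort.
In a mixed equilibrium the inspector is indifferent between Skip and Inspect; this condition fixes q.
  the inspector's payoff from Skip: q·5 + (1−q)·0 = 5q
  the inspector's payoff from Inspect: q·4 + (1−q)·5 = -q + 5
  5q = -q + 5  ⇒  6q = 5  ⇒  q = 5/6.

q = 5/6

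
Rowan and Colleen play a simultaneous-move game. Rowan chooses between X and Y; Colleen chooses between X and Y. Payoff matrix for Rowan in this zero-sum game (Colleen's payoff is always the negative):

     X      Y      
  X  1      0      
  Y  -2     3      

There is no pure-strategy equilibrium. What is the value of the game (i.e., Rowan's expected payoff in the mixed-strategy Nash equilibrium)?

Colleen's mix must leave Rowan indifferent between X and Y.
  Rowan's expected payoff from X: q·1 + (1−q)·0 = q
  Rowan's expected payoff from Y: q·(-2) + (1−q)·3 = -5q + 3
  q = -5q + 3  ⇒  6q = 3  ⇒  q = 1/2.
The value is Rowan's expected payoff against this mix (using X): (1/2)·1 + (1/2)·0 = 1/2.

v = 1/2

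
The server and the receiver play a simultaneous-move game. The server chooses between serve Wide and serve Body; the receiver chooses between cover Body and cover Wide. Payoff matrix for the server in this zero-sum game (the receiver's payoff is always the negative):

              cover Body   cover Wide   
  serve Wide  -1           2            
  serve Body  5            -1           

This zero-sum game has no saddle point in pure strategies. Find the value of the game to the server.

v = 1

The server's indifference between serve Wide and serve Body determines the receiver's mixing probability q:
  the server's payoff from serve Wide: q·(-1) + (1−q)·2 = -3q + 2
  the server's payoff from serve Body: q·5 + (1−q)·(-1) = 6q - 1
  -3q + 2 = 6q - 1  ⇒  -9q = -3  ⇒  q = 1/3.
The value is the server's expected payoff against this mix (using serve Wide): (1/3)·(-1) + (2/3)·2 = 1.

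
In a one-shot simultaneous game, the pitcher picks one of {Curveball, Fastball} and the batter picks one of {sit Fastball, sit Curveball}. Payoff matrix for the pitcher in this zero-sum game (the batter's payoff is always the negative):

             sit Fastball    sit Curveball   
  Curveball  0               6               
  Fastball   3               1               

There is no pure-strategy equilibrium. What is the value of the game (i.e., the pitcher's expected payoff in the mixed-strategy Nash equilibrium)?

v = 9/4

The batter's mix must leave the pitcher indifferent between Curveball and Fastball.
  the pitcher's payoff to Curveball: q·0 + (1−q)·6 = -6q + 6
  the pitcher's payoff to Fastball: q·3 + (1−q)·1 = 2q + 1
  -6q + 6 = 2q + 1  ⇒  -8q = -5  ⇒  q = 5/8.
The value is the pitcher's expected payoff against this mix (using Curveball): (5/8)·0 + (3/8)·6 = 9/4.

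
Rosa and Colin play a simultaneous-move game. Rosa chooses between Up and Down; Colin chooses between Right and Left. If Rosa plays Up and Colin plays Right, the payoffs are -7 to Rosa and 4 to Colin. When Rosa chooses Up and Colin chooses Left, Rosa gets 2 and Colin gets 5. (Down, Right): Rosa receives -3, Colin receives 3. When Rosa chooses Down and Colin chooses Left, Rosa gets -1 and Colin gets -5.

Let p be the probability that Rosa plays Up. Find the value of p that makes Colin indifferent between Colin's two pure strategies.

p = 8/9

Colin's indifference between Right and Left determines Rosa's mixing probability p:
  Colin's payoff from Right: p·4 + (1−p)·3 = p + 3
  Colin's payoff from Left: p·5 + (1−p)·(-5) = 10p - 5
  p + 3 = 10p - 5  ⇒  -9p = -8  ⇒  p = 8/9.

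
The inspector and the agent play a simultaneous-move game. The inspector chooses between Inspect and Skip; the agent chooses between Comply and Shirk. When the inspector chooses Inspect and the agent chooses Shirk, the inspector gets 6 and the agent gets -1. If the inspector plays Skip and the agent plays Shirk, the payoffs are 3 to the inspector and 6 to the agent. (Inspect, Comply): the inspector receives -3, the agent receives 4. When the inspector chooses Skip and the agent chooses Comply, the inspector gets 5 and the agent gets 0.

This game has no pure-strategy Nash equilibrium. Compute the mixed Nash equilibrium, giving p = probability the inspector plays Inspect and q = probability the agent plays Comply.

The agent's indifference between Comply and Shirk determines the inspector's mixing probability p:
  the agent's expected payoff from Comply: p·4 + (1−p)·0 = 4p
  the agent's expected payoff from Shirk: p·(-1) + (1−p)·6 = -7p + 6
  4p = -7p + 6  ⇒  11p = 6  ⇒  p = 6/11.
For the inspector to be willing to mix, the inspector must be indifferent between Inspect and Skip, which pins down the agent's mix.
  the inspector's expected payoff from Inspect: q·(-3) + (1−q)·6 = -9q + 6
  the inspector's expected payoff from Skip: q·5 + (1−q)·3 = 2q + 3
  -9q + 6 = 2q + 3  ⇒  -11q = -3  ⇒  q = 3/11.

p = 6/11, q = 3/11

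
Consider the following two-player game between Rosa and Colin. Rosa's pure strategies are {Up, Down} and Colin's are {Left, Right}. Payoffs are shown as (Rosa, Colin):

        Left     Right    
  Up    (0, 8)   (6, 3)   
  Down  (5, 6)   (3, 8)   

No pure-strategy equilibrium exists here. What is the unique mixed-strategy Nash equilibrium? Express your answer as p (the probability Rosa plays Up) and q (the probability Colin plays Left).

Set Colin's expected payoff from Left equal to that from Right:
  Colin's payoff to Left: p·8 + (1−p)·6 = 2p + 6
  Colin's payoff to Right: p·3 + (1−p)·8 = -5p + 8
  2p + 6 = -5p + 8  ⇒  7p = 2  ⇒  p = 2/7.
In a mixed equilibrium Rosa is indifferent between Up and Down; this condition fixes q.
  Rosa's expected payoff from Up: q·0 + (1−q)·6 = -6q + 6
  Rosa's expected payoff from Down: q·5 + (1−q)·3 = 2q + 3
  -6q + 6 = 2q + 3  ⇒  -8q = -3  ⇒  q = 3/8.

p = 2/7, q = 3/8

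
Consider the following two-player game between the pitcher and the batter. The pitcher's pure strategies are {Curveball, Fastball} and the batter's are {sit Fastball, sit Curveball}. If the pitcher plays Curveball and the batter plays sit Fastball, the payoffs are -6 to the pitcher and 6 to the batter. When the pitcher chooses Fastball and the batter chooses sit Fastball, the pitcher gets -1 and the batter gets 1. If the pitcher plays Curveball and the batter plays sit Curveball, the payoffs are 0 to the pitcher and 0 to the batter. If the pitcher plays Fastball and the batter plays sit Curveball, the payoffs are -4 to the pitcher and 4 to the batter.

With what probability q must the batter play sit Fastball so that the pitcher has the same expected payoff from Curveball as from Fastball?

The batter's mix must leave the pitcher indifferent between Curveball and Fastball.
  the pitcher's payoff from Curveball: q·(-6) + (1−q)·0 = -6q
  the pitcher's payoff from Fastball: q·(-1) + (1−q)·(-4) = 3q - 4
  -6q = 3q - 4  ⇒  -9q = -4  ⇒  q = 4/9.

q = 4/9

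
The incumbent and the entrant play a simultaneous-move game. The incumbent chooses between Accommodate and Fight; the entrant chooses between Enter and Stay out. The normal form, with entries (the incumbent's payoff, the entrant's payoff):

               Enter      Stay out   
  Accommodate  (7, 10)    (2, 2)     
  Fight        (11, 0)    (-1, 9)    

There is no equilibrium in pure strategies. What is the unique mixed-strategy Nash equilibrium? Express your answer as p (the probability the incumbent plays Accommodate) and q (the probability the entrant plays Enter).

p = 9/17, q = 3/7

Set the entrant's expected payoff from Enter equal to that from Stay out:
  the entrant's expected payoff from Enter: p·10 + (1−p)·0 = 10p
  the entrant's expected payoff from Stay out: p·2 + (1−p)·9 = -7p + 9
  10p = -7p + 9  ⇒  17p = 9  ⇒  p = 9/17.
For the incumbent to be willing to mix, the incumbent must be indifferent between Accommodate and Fight, which pins down the entrant's mix.
  the incumbent's payoff to Accommodate: q·7 + (1−q)·2 = 5q + 2
  the incumbent's payoff to Fight: q·11 + (1−q)·(-1) = 12q - 1
  5q + 2 = 12q - 1  ⇒  -7q = -3  ⇒  q = 3/7.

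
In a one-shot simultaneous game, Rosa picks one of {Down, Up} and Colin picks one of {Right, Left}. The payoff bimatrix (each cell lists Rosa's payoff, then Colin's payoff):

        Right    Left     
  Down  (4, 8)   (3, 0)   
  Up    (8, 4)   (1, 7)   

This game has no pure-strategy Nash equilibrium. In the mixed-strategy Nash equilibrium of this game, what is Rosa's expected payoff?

10/3

In a mixed equilibrium Rosa is indifferent between Down and Up; this condition fixes q.
  Rosa's payoff to Down: q·4 + (1−q)·3 = q + 3
  Rosa's payoff to Up: q·8 + (1−q)·1 = 7q + 1
  q + 3 = 7q + 1  ⇒  -6q = -2  ⇒  q = 1/3.
At equilibrium Rosa is indifferent across rows, so Rosa's payoff equals the payoff from Down: (1/3)·4 + (2/3)·3 = 10/3.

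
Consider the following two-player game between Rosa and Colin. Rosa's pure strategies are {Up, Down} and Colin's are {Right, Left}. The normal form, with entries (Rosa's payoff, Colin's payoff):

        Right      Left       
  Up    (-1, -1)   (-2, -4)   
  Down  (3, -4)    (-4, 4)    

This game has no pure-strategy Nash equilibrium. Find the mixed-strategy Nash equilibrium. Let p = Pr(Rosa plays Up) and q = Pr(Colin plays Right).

Rosa's mix must leave Colin indifferent between Right and Left.
  Colin's expected payoff from Right: p·(-1) + (1−p)·(-4) = 3p - 4
  Colin's expected payoff from Left: p·(-4) + (1−p)·4 = -8p + 4
  3p - 4 = -8p + 4  ⇒  11p = 8  ⇒  p = 8/11.
Rosa's indifference between Up and Down determines Colin's mixing probability q:
  Rosa's payoff to Up: q·(-1) + (1−q)·(-2) = q - 2
  Rosa's payoff to Down: q·3 + (1−q)·(-4) = 7q - 4
  q - 2 = 7q - 4  ⇒  -6q = -2  ⇒  q = 1/3.

p = 8/11, q = 1/3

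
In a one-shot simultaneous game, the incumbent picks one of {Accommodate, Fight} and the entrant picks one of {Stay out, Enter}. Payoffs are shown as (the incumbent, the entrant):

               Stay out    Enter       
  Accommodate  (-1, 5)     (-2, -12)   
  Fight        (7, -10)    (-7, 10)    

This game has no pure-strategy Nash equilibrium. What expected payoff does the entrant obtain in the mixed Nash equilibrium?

-70/37

For the entrant to be willing to mix, the entrant must be indifferent between Stay out and Enter, which pins down the incumbent's mix.
  the entrant's expected payoff from Stay out: p·5 + (1−p)·(-10) = 15p - 10
  the entrant's expected payoff from Enter: p·(-12) + (1−p)·10 = -22p + 10
  15p - 10 = -22p + 10  ⇒  37p = 20  ⇒  p = 20/37.
At equilibrium the entrant is indifferent across columns, so the entrant's payoff equals the payoff from Stay out: (20/37)·5 + (17/37)·(-10) = -70/37.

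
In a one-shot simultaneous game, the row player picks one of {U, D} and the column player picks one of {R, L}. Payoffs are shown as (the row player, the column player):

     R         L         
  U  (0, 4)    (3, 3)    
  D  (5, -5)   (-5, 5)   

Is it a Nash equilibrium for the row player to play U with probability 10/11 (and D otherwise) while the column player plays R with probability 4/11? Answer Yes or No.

Given the column player's mix q = 4/11, the row player's payoff from U is 21/11 but from D is -15/11. The row player strictly prefers U, so the row player would not mix.
So the proposed profile is not a Nash equilibrium.

No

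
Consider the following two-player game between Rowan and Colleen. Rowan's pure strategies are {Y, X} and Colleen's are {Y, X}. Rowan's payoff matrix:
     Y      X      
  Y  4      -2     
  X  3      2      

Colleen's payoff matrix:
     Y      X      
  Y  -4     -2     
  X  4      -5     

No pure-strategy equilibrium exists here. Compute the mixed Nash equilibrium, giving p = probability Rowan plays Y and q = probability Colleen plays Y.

Colleen's indifference between Y and X determines Rowan's mixing probability p:
  Colleen's expected payoff from Y: p·(-4) + (1−p)·4 = -8p + 4
  Colleen's expected payoff from X: p·(-2) + (1−p)·(-5) = 3p - 5
  -8p + 4 = 3p - 5  ⇒  -11p = -9  ⇒  p = 9/11.
Rowan's indifference between Y and X determines Colleen's mixing probability q:
  Rowan's payoff from Y: q·4 + (1−q)·(-2) = 6q - 2
  Rowan's payoff from X: q·3 + (1−q)·2 = q + 2
  6q - 2 = q + 2  ⇒  5q = 4  ⇒  q = 4/5.

p = 9/11, q = 4/5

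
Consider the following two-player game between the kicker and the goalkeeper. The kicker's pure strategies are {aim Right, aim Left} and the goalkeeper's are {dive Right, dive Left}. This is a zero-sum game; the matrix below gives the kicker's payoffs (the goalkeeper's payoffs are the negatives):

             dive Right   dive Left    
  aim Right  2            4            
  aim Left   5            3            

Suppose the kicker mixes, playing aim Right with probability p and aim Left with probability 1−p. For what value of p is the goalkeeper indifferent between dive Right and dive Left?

p = 1/2

In a mixed equilibrium the goalkeeper is indifferent between dive Right and dive Left; this condition fixes p.
  the goalkeeper's expected payoff from dive Right: p·(-2) + (1−p)·(-5) = 3p - 5
  the goalkeeper's expected payoff from dive Left: p·(-4) + (1−p)·(-3) = -p - 3
  3p - 5 = -p - 3  ⇒  4p = 2  ⇒  p = 1/2.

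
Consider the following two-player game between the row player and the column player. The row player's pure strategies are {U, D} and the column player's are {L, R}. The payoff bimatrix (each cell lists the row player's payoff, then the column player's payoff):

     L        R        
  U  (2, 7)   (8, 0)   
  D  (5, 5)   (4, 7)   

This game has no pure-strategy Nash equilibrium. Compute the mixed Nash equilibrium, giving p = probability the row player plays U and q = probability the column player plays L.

The column player's indifference between L and R determines the row player's mixing probability p:
  the column player's payoff to L: p·7 + (1−p)·5 = 2p + 5
  the column player's payoff to R: p·0 + (1−p)·7 = -7p + 7
  2p + 5 = -7p + 7  ⇒  9p = 2  ⇒  p = 2/9.
For the row player to be willing to mix, the row player must be indifferent between U and D, which pins down the column player's mix.
  the row player's expected payoff from U: q·2 + (1−q)·8 = -6q + 8
  the row player's expected payoff from D: q·5 + (1−q)·4 = q + 4
  -6q + 8 = q + 4  ⇒  -7q = -4  ⇒  q = 4/7.

p = 2/9, q = 4/7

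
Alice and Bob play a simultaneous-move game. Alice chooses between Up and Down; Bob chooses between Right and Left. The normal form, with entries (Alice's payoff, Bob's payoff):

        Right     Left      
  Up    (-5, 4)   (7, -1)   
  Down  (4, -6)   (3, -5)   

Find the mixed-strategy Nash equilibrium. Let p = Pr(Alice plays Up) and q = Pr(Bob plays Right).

In a mixed equilibrium Bob is indifferent between Right and Left; this condition fixes p.
  Bob's expected payoff from Right: p·4 + (1−p)·(-6) = 10p - 6
  Bob's expected payoff from Left: p·(-1) + (1−p)·(-5) = 4p - 5
  10p - 6 = 4p - 5  ⇒  6p = 1  ⇒  p = 1/6.
In a mixed equilibrium Alice is indifferent between Up and Down; this condition fixes q.
  Alice's payoff from Up: q·(-5) + (1−q)·7 = -12q + 7
  Alice's payoff from Down: q·4 + (1−q)·3 = q + 3
  -12q + 7 = q + 3  ⇒  -13q = -4  ⇒  q = 4/13.

p = 1/6, q = 4/13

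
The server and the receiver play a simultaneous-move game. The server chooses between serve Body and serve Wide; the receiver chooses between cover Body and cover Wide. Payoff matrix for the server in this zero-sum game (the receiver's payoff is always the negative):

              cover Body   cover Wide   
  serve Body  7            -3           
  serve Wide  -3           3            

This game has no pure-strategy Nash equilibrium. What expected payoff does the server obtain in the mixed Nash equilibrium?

For the server to be willing to mix, the server must be indifferent between serve Body and serve Wide, which pins down the receiver's mix.
  the server's expected payoff from serve Body: q·7 + (1−q)·(-3) = 10q - 3
  the server's expected payoff from serve Wide: q·(-3) + (1−q)·3 = -6q + 3
  10q - 3 = -6q + 3  ⇒  16q = 6  ⇒  q = 3/8.
At equilibrium the server is indifferent across rows, so the server's payoff equals the payoff from serve Body: (3/8)·7 + (5/8)·(-3) = 3/4.

3/4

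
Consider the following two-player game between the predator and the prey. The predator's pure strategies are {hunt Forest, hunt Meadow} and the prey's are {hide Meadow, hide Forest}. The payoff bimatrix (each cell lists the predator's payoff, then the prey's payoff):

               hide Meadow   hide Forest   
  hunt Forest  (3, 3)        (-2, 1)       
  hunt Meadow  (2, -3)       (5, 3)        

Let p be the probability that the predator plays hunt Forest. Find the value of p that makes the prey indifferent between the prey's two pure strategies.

The prey's indifference between hide Meadow and hide Forest determines the predator's mixing probability p:
  the prey's payoff to hide Meadow: p·3 + (1−p)·(-3) = 6p - 3
  the prey's payoff to hide Forest: p·1 + (1−p)·3 = -2p + 3
  6p - 3 = -2p + 3  ⇒  8p = 6  ⇒  p = 3/4.

p = 3/4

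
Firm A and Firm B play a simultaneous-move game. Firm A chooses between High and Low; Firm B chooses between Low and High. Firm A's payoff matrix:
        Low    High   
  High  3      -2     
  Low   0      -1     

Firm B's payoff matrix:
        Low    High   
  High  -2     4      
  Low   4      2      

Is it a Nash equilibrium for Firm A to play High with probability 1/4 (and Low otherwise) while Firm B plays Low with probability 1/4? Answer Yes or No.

Yes

Check Firm B's indifference given Firm A's mix p = 1/4:
  payoff from Low = 5/2; payoff from High = 5/2 — equal.
Check Firm A's indifference given Firm B's mix q = 1/4:
  payoff from High = -3/4; payoff from Low = -3/4 — equal.
Both players are indifferent, so neither can profitably deviate.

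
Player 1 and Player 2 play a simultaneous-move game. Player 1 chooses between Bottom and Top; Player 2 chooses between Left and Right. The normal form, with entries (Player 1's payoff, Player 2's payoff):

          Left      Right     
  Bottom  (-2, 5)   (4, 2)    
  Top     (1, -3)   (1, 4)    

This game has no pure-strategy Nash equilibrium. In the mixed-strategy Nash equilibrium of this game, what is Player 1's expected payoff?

For Player 1 to be willing to mix, Player 1 must be indifferent between Bottom and Top, which pins down Player 2's mix.
  Player 1's expected payoff from Bottom: q·(-2) + (1−q)·4 = -6q + 4
  Player 1's expected payoff from Top: q·1 + (1−q)·1 = 1
  -6q + 4 = 1  ⇒  -6q = -3  ⇒  q = 1/2.
At equilibrium Player 1 is indifferent across rows, so Player 1's payoff equals the payoff from Bottom: (1/2)·(-2) + (1/2)·4 = 1.

1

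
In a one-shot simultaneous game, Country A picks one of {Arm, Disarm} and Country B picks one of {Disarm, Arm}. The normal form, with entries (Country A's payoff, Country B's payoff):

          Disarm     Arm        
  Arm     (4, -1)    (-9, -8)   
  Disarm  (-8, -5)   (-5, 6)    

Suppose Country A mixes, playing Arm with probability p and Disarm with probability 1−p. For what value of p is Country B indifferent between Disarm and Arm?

p = 11/18

Set Country B's expected payoff from Disarm equal to that from Arm:
  Country B's payoff from Disarm: p·(-1) + (1−p)·(-5) = 4p - 5
  Country B's payoff from Arm: p·(-8) + (1−p)·6 = -14p + 6
  4p - 5 = -14p + 6  ⇒  18p = 11  ⇒  p = 11/18.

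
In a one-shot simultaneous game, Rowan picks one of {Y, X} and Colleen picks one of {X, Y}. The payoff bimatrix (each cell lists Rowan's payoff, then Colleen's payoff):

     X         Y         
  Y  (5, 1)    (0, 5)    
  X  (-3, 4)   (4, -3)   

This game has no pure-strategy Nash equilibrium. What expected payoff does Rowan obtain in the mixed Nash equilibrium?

5/3

For Rowan to be willing to mix, Rowan must be indifferent between Y and X, which pins down Colleen's mix.
  Rowan's expected payoff from Y: q·5 + (1−q)·0 = 5q
  Rowan's expected payoff from X: q·(-3) + (1−q)·4 = -7q + 4
  5q = -7q + 4  ⇒  12q = 4  ⇒  q = 1/3.
At equilibrium Rowan is indifferent across rows, so Rowan's payoff equals the payoff from Y: (1/3)·5 + (2/3)·0 = 5/3.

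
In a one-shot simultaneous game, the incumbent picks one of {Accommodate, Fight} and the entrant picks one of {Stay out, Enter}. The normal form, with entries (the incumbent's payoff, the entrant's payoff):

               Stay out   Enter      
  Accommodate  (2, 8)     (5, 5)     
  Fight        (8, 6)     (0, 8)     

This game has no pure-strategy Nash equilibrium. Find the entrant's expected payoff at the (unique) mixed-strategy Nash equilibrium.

For the entrant to be willing to mix, the entrant must be indifferent between Stay out and Enter, which pins down the incumbent's mix.
  the entrant's expected payoff from Stay out: p·8 + (1−p)·6 = 2p + 6
  the entrant's expected payoff from Enter: p·5 + (1−p)·8 = -3p + 8
  2p + 6 = -3p + 8  ⇒  5p = 2  ⇒  p = 2/5.
At equilibrium the entrant is indifferent across columns, so the entrant's payoff equals the payoff from Stay out: (2/5)·8 + (3/5)·6 = 34/5.

34/5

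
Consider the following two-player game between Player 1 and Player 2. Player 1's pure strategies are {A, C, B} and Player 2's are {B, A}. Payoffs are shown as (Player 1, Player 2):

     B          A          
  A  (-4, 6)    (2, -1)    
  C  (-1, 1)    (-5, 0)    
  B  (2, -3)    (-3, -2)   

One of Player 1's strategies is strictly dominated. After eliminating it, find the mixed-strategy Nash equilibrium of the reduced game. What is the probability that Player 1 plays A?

p = 1/8

Player 1's strategy C is strictly dominated by B: 2 > -1 and -3 > -5. Eliminate C.
Player 2's indifference between B and A determines Player 1's mixing probability p:
  Player 2's payoff to B: p·6 + (1−p)·(-3) = 9p - 3
  Player 2's payoff to A: p·(-1) + (1−p)·(-2) = p - 2
  9p - 3 = p - 2  ⇒  8p = 1  ⇒  p = 1/8.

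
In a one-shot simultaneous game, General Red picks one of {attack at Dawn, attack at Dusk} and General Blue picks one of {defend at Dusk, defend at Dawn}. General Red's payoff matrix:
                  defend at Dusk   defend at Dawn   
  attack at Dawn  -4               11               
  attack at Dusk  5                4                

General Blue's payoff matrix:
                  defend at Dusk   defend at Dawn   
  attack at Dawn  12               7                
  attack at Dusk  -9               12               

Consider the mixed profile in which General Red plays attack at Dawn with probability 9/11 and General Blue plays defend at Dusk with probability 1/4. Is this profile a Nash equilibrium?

No

Given General Red's mix p = 9/11, General Blue's payoff from defend at Dusk is 90/11 but from defend at Dawn is 87/11. General Blue strictly prefers defend at Dusk, so General Blue would not mix.
So the proposed profile is not a Nash equilibrium.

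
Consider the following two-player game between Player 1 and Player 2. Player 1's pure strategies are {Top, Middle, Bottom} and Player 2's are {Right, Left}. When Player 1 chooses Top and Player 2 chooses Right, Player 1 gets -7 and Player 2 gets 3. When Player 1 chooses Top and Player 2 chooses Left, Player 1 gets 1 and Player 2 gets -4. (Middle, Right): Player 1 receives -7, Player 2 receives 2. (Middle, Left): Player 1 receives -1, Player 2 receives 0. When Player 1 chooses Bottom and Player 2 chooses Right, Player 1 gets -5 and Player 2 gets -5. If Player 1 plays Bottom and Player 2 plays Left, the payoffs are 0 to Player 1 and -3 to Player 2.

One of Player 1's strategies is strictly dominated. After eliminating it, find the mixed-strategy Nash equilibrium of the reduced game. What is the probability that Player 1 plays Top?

Player 1's strategy Middle is strictly dominated by Bottom: -5 > -7 and 0 > -1. Eliminate Middle.
Set Player 2's expected payoff from Right equal to that from Left:
  Player 2's payoff to Right: p·3 + (1−p)·(-5) = 8p - 5
  Player 2's payoff to Left: p·(-4) + (1−p)·(-3) = -p - 3
  8p - 5 = -p - 3  ⇒  9p = 2  ⇒  p = 2/9.

p = 2/9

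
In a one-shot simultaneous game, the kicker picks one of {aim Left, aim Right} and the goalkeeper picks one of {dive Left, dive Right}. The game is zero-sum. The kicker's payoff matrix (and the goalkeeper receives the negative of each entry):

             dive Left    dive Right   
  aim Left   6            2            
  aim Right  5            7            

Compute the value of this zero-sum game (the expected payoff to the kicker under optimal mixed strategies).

Set the kicker's expected payoff from aim Left equal to that from aim Right:
  the kicker's payoff from aim Left: q·6 + (1−q)·2 = 4q + 2
  the kicker's payoff from aim Right: q·5 + (1−q)·7 = -2q + 7
  4q + 2 = -2q + 7  ⇒  6q = 5  ⇒  q = 5/6.
The value is the kicker's expected payoff against this mix (using aim Left): (5/6)·6 + (1/6)·2 = 16/3.

v = 16/3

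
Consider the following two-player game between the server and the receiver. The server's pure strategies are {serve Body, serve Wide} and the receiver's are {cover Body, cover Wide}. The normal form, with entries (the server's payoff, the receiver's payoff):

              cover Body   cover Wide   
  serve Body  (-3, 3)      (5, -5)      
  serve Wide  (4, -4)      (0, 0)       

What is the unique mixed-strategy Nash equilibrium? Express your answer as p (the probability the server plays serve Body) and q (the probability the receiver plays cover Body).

The receiver's indifference between cover Body and cover Wide determines the server's mixing probability p:
  the receiver's expected payoff from cover Body: p·3 + (1−p)·(-4) = 7p - 4
  the receiver's expected payoff from cover Wide: p·(-5) + (1−p)·0 = -5p
  7p - 4 = -5p  ⇒  12p = 4  ⇒  p = 1/3.
The server's indifference between serve Body and serve Wide determines the receiver's mixing probability q:
  the server's expected payoff from serve Body: q·(-3) + (1−q)·5 = -8q + 5
  the server's expected payoff from serve Wide: q·4 + (1−q)·0 = 4q
  -8q + 5 = 4q  ⇒  -12q = -5  ⇒  q = 5/12.

p = 1/3, q = 5/12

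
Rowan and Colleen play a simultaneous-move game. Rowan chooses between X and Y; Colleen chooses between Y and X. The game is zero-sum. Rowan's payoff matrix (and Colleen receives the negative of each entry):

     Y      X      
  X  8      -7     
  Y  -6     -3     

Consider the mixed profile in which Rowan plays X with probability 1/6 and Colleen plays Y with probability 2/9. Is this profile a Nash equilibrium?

Yes

Check Colleen's indifference given Rowan's mix p = 1/6:
  payoff from Y = 11/3; payoff from X = 11/3 — equal.
Check Rowan's indifference given Colleen's mix q = 2/9:
  payoff from X = -11/3; payoff from Y = -11/3 — equal.
Both players are indifferent, so neither can profitably deviate.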